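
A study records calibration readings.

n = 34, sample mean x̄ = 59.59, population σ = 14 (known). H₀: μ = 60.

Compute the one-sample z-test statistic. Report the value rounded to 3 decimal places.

test statistic = -0.171

SE = σ/√n = 14/√34 = 2.4010
z = (x̄−μ₀)/SE = (59.59−60)/2.4010 = -0.1708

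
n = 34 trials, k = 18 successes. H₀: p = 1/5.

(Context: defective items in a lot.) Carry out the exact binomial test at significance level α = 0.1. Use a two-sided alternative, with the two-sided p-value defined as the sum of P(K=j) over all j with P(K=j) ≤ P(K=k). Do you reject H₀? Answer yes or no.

Exact binomial: n=34, k=18, p₀=1/5=0.2000
P(X=j) = C(n,j)·p₀^j·(1−p₀)^(n−j); p = Σ P(X=j) over j with P(X=j) ≤ P(X=18)
p-value (two-sided) = 0.00002
At α=0.1: p < α → reject H₀

reject H₀: yes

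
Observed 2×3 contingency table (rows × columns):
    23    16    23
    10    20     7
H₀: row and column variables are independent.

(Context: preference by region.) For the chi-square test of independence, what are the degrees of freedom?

degrees of freedom = 2

df = (r−1)(c−1) = (2−1)·(3−1) = 2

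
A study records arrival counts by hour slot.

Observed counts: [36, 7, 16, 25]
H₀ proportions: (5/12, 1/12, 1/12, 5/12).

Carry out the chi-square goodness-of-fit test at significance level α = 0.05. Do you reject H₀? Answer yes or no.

reject H₀: yes

n = 84; E_i = n·p_i = [35.00, 7.00, 7.00, 35.00]
χ² = (36−35.00)²/35.00 + (7−7.00)²/7.00 + (16−7.00)²/7.00 + (25−35.00)²/35.00 = 14.4571
df = 3
p-value (upper-tail) = 0.00234
At α=0.05: p < α → reject H₀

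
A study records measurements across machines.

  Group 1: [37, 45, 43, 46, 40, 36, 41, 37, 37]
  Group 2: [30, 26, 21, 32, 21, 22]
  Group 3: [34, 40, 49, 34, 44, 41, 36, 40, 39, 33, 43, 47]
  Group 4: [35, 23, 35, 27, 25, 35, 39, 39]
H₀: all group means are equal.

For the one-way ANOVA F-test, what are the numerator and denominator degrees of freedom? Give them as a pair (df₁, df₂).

k = 4 groups, N = 35 total
df = (k−1, N−k) = (4−1, 35−4) = (3, 31)

degrees of freedom = [3, 31]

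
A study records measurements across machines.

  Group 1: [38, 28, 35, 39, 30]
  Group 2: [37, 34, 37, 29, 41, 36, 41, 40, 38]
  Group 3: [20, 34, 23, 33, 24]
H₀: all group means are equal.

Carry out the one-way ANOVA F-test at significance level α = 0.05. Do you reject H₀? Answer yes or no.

reject H₀: yes

Group means [34.00, 37.00, 26.80], grand mean 33.526
SSB = Σnᵢ(x̄ᵢ−x̄)² = 335.937; SSW = ΣΣ(x−x̄ᵢ)² = 368.800
MSB = 335.937/2 = 167.9684; MSW = 368.800/16 = 23.0500
F = MSB/MSW = 7.2871
df = (2, 16)
p-value (upper-tail) = 0.00562
At α=0.05: p < α → reject H₀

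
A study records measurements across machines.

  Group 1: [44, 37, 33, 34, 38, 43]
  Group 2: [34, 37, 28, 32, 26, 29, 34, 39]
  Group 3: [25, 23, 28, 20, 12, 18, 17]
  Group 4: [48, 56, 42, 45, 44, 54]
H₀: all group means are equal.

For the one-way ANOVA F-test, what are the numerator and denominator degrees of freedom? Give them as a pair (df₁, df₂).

k = 4 groups, N = 27 total
df = (k−1, N−k) = (4−1, 27−4) = (3, 23)

degrees of freedom = [3, 23]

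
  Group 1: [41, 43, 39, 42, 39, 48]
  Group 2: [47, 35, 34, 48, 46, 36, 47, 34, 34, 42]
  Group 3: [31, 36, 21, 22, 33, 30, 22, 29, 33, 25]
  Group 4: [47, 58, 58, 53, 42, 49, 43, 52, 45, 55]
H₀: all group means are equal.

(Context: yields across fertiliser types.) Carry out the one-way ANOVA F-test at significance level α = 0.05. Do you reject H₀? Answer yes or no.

reject H₀: yes

Group means [42.00, 40.30, 28.20, 50.20], grand mean 39.972
SSB = Σnᵢ(x̄ᵢ−x̄)² = 2457.672; SSW = ΣΣ(x−x̄ᵢ)² = 977.300
MSB = 2457.672/3 = 819.2241; MSW = 977.300/32 = 30.5406
F = MSB/MSW = 26.8241
df = (3, 32)
p-value (upper-tail) = 0.00000
At α=0.05: p < α → reject H₀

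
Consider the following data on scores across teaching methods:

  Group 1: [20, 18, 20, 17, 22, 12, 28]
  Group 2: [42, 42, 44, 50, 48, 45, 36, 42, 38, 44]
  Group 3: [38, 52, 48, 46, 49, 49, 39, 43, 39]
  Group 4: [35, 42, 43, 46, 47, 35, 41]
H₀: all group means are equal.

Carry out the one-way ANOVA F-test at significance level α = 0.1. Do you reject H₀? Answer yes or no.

Group means [19.57, 43.10, 44.78, 41.29], grand mean 38.182
SSB = Σnᵢ(x̄ᵢ−x̄)² = 3125.311; SSW = ΣΣ(x−x̄ᵢ)² = 653.598
MSB = 3125.311/3 = 1041.7702; MSW = 653.598/29 = 22.5379
F = MSB/MSW = 46.2231
df = (3, 29)
p-value (upper-tail) = 0.00000
At α=0.1: p < α → reject H₀

reject H₀: yes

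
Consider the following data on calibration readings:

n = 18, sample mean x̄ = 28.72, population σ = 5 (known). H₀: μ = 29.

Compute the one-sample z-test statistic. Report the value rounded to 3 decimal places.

SE = σ/√n = 5/√18 = 1.1785
z = (x̄−μ₀)/SE = (28.72−29)/1.1785 = -0.2376

test statistic = -0.238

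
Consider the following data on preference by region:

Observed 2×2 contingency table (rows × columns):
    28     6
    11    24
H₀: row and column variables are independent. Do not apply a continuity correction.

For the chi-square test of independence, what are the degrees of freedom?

df = (r−1)(c−1) = (2−1)·(2−1) = 1

degrees of freedom = 1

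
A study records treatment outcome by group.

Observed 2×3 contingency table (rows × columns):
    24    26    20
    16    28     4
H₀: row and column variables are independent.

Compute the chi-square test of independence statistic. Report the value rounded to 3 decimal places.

Row totals [70, 48], col totals [40, 54, 24], n=118
χ² = (24−23.73)²/23.73 + (26−32.03)²/32.03 + (20−14.24)²/14.24 + (16−16.27)²/16.27 + (28−21.97)²/21.97 + (4−9.76)²/9.76 = 8.5357
df = 2

test statistic = 8.536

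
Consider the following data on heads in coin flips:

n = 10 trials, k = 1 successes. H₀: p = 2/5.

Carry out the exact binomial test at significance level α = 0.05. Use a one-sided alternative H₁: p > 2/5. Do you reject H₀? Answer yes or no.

reject H₀: no

Exact binomial: n=10, k=1, p₀=2/5=0.4000
P(X≥1) from Σ C(n,i)·p₀^i·(1−p₀)^(n−i)
p-value (one-sided, H₁ greater) = 0.99395
At α=0.05: p ≥ α → fail to reject H₀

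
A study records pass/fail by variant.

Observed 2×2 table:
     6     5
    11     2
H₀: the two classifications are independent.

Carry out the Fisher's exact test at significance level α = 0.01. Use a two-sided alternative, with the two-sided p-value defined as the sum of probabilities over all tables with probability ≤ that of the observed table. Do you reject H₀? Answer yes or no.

Margins: r₁=11, r₂=13, c₁=17, c₂=7, n=24
p_obs = C(11,6)·C(13,11)/C(24,17); sum pmf over tables with pmf ≤ p_obs
p-value (two-sided) = 0.18192
At α=0.01: p ≥ α → fail to reject H₀

reject H₀: no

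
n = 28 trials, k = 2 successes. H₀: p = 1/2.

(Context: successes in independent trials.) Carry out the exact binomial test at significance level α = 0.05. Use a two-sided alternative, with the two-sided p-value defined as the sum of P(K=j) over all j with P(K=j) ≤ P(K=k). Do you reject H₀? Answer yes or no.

Exact binomial: n=28, k=2, p₀=1/2=0.5000
P(X=j) = C(n,j)·p₀^j·(1−p₀)^(n−j); p = Σ P(X=j) over j with P(X=j) ≤ P(X=2)
p-value (two-sided) = 0.00000
At α=0.05: p < α → reject H₀

reject H₀: yes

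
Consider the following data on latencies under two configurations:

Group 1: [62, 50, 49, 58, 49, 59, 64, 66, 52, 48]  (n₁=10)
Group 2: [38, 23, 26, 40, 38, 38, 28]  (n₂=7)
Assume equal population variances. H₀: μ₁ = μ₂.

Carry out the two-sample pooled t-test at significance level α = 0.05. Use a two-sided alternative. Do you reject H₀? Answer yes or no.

x̄₁=55.700, s₁=6.881, n₁=10
x̄₂=33.000, s₂=7.047, n₂=7
s_p² = [9·6.881² + 6·7.047²]/15 = 48.2733
SE = √(s_p²·(1/10+1/7)) = 3.4240
t = (55.700−33.000)/3.4240 = 6.6297
df = 15
p-value (two-sided) = 0.00001
At α=0.05: p < α → reject H₀

reject H₀: yes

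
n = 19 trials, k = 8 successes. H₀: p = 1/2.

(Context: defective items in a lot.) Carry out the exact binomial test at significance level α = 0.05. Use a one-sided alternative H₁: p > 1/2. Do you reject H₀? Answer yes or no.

reject H₀: no

Exact binomial: n=19, k=8, p₀=1/2=0.5000
P(X≥8) from Σ C(n,i)·p₀^i·(1−p₀)^(n−i)
p-value (one-sided, H₁ greater) = 0.82036
At α=0.05: p ≥ α → fail to reject H₀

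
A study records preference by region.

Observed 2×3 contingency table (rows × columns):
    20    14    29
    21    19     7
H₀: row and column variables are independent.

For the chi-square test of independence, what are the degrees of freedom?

df = (r−1)(c−1) = (2−1)·(3−1) = 2

degrees of freedom = 2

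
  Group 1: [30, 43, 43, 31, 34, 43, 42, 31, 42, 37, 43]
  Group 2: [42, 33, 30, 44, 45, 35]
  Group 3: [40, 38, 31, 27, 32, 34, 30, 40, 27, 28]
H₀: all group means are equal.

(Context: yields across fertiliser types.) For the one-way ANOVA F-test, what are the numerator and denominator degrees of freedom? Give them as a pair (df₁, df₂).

degrees of freedom = [2, 24]

k = 3 groups, N = 27 total
df = (k−1, N−k) = (3−1, 27−3) = (2, 24)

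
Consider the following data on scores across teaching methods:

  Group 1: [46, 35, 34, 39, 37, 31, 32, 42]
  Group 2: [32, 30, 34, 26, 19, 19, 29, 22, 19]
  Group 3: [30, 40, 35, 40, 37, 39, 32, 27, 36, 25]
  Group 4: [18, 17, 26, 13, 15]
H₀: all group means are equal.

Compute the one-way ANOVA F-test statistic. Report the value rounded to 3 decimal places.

Group means [37.00, 25.56, 34.10, 17.80], grand mean 29.875
SSB = Σnᵢ(x̄ᵢ−x̄)² = 1481.578; SSW = ΣΣ(x−x̄ᵢ)² = 829.922
MSB = 1481.578/3 = 493.8593; MSW = 829.922/28 = 29.6401
F = MSB/MSW = 16.6619
df = (3, 28)

test statistic = 16.662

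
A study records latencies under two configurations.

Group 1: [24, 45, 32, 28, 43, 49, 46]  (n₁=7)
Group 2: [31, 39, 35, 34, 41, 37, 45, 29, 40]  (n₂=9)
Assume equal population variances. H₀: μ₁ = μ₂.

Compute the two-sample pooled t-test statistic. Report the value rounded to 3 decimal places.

x̄₁=38.143, s₁=9.924, n₁=7
x̄₂=36.778, s₂=5.069, n₂=9
s_p² = [6·9.924² + 8·5.069²]/14 = 56.8866
SE = √(s_p²·(1/7+1/9)) = 3.8010
t = (38.143−36.778)/3.8010 = 0.3591
df = 14

test statistic = 0.359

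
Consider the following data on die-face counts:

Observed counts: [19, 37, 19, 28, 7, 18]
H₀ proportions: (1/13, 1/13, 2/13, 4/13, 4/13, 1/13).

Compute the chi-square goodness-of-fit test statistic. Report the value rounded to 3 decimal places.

test statistic = 120.092

n = 128; E_i = n·p_i = [9.85, 9.85, 19.69, 39.38, 39.38, 9.85]
χ² = (19−9.85)²/9.85 + (37−9.85)²/9.85 + (19−19.69)²/19.69 + (28−39.38)²/39.38 + (7−39.38)²/39.38 + (18−9.85)²/9.85 = 120.0918
df = 5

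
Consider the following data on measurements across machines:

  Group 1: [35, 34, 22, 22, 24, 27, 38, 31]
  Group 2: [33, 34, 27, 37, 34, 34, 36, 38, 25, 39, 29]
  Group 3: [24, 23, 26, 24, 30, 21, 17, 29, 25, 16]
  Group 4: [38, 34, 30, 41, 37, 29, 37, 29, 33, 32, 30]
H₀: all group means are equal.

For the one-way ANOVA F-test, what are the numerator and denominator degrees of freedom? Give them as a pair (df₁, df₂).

k = 4 groups, N = 40 total
df = (k−1, N−k) = (4−1, 40−4) = (3, 36)

degrees of freedom = [3, 36]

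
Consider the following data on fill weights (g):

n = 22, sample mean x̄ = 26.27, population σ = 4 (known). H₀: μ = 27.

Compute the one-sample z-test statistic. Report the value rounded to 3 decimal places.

SE = σ/√n = 4/√22 = 0.8528
z = (x̄−μ₀)/SE = (26.27−27)/0.8528 = -0.8560

test statistic = -0.856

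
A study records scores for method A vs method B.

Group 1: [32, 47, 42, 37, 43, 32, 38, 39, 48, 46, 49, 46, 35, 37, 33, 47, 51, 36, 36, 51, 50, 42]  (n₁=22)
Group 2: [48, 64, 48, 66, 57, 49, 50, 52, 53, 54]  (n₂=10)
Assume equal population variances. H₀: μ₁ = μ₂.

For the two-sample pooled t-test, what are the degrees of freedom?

df = n₁ + n₂ − 2 = 22 + 10 − 2 = 30

degrees of freedom = 30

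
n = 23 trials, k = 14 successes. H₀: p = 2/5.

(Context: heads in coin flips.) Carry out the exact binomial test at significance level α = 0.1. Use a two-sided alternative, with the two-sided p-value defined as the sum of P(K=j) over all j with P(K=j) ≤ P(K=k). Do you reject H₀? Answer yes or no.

reject H₀: yes

Exact binomial: n=23, k=14, p₀=2/5=0.4000
P(X=j) = C(n,j)·p₀^j·(1−p₀)^(n−j); p = Σ P(X=j) over j with P(X=j) ≤ P(X=14)
p-value (two-sided) = 0.05390
At α=0.1: p < α → reject H₀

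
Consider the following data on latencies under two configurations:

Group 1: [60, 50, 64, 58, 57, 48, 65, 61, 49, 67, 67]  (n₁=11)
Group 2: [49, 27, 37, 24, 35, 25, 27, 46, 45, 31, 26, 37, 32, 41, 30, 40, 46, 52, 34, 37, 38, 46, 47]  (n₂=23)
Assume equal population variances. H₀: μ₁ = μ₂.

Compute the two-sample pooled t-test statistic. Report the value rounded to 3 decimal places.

x̄₁=58.727, s₁=7.072, n₁=11
x̄₂=37.043, s₂=8.418, n₂=23
s_p² = [10·7.072² + 22·8.418²]/32 = 64.3481
SE = √(s_p²·(1/11+1/23)) = 2.9407
t = (58.727−37.043)/2.9407 = 7.3737
df = 32

test statistic = 7.374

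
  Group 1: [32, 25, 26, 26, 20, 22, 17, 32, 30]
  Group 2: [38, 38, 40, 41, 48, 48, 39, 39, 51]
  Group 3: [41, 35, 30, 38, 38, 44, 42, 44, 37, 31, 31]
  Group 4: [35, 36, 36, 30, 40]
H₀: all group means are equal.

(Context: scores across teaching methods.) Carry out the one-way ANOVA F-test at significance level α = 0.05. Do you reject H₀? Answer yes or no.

reject H₀: yes

Group means [25.56, 42.44, 37.36, 35.40], grand mean 35.294
SSB = Σnᵢ(x̄ᵢ−x̄)² = 1360.869; SSW = ΣΣ(x−x̄ᵢ)² = 742.190
MSB = 1360.869/3 = 453.6230; MSW = 742.190/30 = 24.7397
F = MSB/MSW = 18.3359
df = (3, 30)
p-value (upper-tail) = 0.00000
At α=0.05: p < α → reject H₀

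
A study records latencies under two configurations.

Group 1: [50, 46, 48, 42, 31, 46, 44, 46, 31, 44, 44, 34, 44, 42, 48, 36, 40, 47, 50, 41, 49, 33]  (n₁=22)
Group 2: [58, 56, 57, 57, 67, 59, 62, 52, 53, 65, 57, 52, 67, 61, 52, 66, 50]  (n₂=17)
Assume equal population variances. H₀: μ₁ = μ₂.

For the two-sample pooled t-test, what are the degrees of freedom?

degrees of freedom = 37

df = n₁ + n₂ − 2 = 22 + 17 − 2 = 37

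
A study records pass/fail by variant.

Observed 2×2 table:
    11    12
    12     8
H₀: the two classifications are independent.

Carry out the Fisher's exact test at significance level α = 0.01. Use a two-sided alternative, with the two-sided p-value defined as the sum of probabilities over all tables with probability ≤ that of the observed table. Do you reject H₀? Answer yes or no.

Margins: r₁=23, r₂=20, c₁=23, c₂=20, n=43
p_obs = C(23,11)·C(20,12)/C(43,23); sum pmf over tables with pmf ≤ p_obs
p-value (two-sided) = 0.54353
At α=0.01: p ≥ α → fail to reject H₀

reject H₀: no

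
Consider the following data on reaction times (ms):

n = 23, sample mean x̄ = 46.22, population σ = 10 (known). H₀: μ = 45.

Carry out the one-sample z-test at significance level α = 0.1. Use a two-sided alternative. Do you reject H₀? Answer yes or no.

SE = σ/√n = 10/√23 = 2.0851
z = (x̄−μ₀)/SE = (46.22−45)/2.0851 = 0.5851
p-value (two-sided) = 0.55849
At α=0.1: p ≥ α → fail to reject H₀

reject H₀: no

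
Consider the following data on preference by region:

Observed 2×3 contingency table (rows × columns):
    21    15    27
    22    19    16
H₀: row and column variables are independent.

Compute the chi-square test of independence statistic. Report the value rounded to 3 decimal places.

Row totals [63, 57], col totals [43, 34, 43], n=120
χ² = (21−22.57)²/22.57 + (15−17.85)²/17.85 + (27−22.57)²/22.57 + (22−20.43)²/20.43 + (19−16.15)²/16.15 + (16−20.43)²/20.43 = 3.0153
df = 2

test statistic = 3.015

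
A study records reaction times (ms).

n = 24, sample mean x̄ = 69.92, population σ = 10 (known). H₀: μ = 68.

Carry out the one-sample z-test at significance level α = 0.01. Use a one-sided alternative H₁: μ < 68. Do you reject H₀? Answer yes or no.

reject H₀: no

SE = σ/√n = 10/√24 = 2.0412
z = (x̄−μ₀)/SE = (69.92−68)/2.0412 = 0.9406
p-value (one-sided, H₁ less) = 0.82655
At α=0.01: p ≥ α → fail to reject H₀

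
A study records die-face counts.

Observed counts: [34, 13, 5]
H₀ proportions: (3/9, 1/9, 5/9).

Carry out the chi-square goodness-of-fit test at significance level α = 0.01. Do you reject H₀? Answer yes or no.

n = 52; E_i = n·p_i = [17.33, 5.78, 28.89]
χ² = (34−17.33)²/17.33 + (13−5.78)²/5.78 + (5−28.89)²/28.89 = 44.8077
df = 2
p-value (upper-tail) = 0.00000
At α=0.01: p < α → reject H₀

reject H₀: yes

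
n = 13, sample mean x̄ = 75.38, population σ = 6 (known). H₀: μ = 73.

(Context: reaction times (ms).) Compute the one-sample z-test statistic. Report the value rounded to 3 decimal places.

SE = σ/√n = 6/√13 = 1.6641
z = (x̄−μ₀)/SE = (75.38−73)/1.6641 = 1.4302

test statistic = 1.430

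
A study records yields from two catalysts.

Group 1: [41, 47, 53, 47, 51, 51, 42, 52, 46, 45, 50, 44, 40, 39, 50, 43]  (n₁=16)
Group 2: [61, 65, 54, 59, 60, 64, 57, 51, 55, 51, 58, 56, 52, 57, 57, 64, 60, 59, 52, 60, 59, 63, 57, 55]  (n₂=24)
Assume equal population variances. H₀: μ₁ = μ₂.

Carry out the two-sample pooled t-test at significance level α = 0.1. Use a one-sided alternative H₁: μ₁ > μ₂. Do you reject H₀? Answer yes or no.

x̄₁=46.312, s₁=4.527, n₁=16
x̄₂=57.750, s₂=4.067, n₂=24
s_p² = [15·4.527² + 23·4.067²]/38 = 18.1036
SE = √(s_p²·(1/16+1/24)) = 1.3732
t = (46.312−57.750)/1.3732 = -8.3288
df = 38
p-value (one-sided, H₁ greater) = 1.00000
At α=0.1: p ≥ α → fail to reject H₀

reject H₀: no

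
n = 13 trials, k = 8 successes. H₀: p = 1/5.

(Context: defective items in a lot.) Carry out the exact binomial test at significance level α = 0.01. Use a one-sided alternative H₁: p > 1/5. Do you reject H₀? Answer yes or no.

reject H₀: yes

Exact binomial: n=13, k=8, p₀=1/5=0.2000
P(X≥8) from Σ C(n,i)·p₀^i·(1−p₀)^(n−i)
p-value (one-sided, H₁ greater) = 0.00125
At α=0.01: p < α → reject H₀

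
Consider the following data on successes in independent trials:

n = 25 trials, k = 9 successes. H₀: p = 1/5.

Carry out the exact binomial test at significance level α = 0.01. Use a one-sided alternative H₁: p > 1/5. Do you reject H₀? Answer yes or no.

Exact binomial: n=25, k=9, p₀=1/5=0.2000
P(X≥9) from Σ C(n,i)·p₀^i·(1−p₀)^(n−i)
p-value (one-sided, H₁ greater) = 0.04677
At α=0.01: p ≥ α → fail to reject H₀

reject H₀: no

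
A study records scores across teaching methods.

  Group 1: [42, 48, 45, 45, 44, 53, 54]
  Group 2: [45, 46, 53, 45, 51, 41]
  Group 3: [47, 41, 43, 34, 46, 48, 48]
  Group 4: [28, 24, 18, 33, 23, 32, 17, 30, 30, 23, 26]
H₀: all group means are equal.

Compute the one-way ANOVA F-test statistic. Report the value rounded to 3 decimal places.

Group means [47.29, 46.83, 43.86, 25.82], grand mean 38.806
SSB = Σnᵢ(x̄ᵢ−x̄)² = 2924.083; SSW = ΣΣ(x−x̄ᵢ)² = 666.755
MSB = 2924.083/3 = 974.6944; MSW = 666.755/27 = 24.6946
F = MSB/MSW = 39.4699
df = (3, 27)

test statistic = 39.470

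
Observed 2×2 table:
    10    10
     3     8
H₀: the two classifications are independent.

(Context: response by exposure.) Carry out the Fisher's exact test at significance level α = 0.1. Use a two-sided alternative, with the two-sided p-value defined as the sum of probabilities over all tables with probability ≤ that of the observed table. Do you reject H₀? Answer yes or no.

reject H₀: no

Margins: r₁=20, r₂=11, c₁=13, c₂=18, n=31
p_obs = C(20,10)·C(11,3)/C(31,13); sum pmf over tables with pmf ≤ p_obs
p-value (two-sided) = 0.27546
At α=0.1: p ≥ α → fail to reject H₀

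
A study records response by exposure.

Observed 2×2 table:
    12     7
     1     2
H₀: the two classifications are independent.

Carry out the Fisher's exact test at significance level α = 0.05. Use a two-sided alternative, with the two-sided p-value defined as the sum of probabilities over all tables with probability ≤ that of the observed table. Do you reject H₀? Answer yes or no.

Margins: r₁=19, r₂=3, c₁=13, c₂=9, n=22
p_obs = C(19,12)·C(3,1)/C(22,13); sum pmf over tables with pmf ≤ p_obs
p-value (two-sided) = 0.54416
At α=0.05: p ≥ α → fail to reject H₀

reject H₀: no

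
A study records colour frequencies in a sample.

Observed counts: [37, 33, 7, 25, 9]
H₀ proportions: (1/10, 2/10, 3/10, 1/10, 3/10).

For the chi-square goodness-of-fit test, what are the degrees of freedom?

degrees of freedom = 4

df = k − 1 = 5 − 1 = 4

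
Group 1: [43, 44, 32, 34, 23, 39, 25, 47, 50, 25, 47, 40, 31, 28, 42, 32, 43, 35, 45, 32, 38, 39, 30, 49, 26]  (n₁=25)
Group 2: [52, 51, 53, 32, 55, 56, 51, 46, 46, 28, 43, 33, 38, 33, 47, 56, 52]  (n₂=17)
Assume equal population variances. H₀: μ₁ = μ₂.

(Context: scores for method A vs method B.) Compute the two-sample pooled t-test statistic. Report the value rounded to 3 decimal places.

x̄₁=36.760, s₁=8.161, n₁=25
x̄₂=45.412, s₂=9.281, n₂=17
s_p² = [24·8.161² + 16·9.281²]/40 = 74.4169
SE = √(s_p²·(1/25+1/17)) = 2.7119
t = (36.760−45.412)/2.7119 = -3.1904
df = 40

test statistic = -3.190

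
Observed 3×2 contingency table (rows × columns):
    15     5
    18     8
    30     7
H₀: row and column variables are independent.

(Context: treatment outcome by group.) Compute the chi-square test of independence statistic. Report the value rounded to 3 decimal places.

Row totals [20, 26, 37], col totals [63, 20], n=83
χ² = (15−15.18)²/15.18 + (5−4.82)²/4.82 + (18−19.73)²/19.73 + (8−6.27)²/6.27 + (30−28.08)²/28.08 + (7−8.92)²/8.92 = 1.1842
df = 2

test statistic = 1.184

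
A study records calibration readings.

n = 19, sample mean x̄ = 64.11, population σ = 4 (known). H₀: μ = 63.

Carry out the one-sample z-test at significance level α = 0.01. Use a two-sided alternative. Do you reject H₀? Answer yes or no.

reject H₀: no

SE = σ/√n = 4/√19 = 0.9177
z = (x̄−μ₀)/SE = (64.11−63)/0.9177 = 1.2096
p-value (two-sided) = 0.22643
At α=0.01: p ≥ α → fail to reject H₀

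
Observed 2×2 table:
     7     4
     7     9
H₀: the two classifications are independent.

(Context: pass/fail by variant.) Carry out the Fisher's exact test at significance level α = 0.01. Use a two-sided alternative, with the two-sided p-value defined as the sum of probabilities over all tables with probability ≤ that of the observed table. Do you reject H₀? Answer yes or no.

reject H₀: no

Margins: r₁=11, r₂=16, c₁=14, c₂=13, n=27
p_obs = C(11,7)·C(16,7)/C(27,14); sum pmf over tables with pmf ≤ p_obs
p-value (two-sided) = 0.44007
At α=0.01: p ≥ α → fail to reject H₀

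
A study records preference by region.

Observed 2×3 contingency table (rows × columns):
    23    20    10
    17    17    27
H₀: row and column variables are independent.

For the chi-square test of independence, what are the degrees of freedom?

df = (r−1)(c−1) = (2−1)·(3−1) = 2

degrees of freedom = 2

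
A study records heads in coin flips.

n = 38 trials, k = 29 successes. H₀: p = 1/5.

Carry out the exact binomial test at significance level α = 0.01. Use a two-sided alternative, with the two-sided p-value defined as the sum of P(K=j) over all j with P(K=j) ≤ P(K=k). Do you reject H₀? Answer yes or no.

reject H₀: yes

Exact binomial: n=38, k=29, p₀=1/5=0.2000
P(X=j) = C(n,j)·p₀^j·(1−p₀)^(n−j); p = Σ P(X=j) over j with P(X=j) ≤ P(X=29)
p-value (two-sided) = 0.00000
At α=0.01: p < α → reject H₀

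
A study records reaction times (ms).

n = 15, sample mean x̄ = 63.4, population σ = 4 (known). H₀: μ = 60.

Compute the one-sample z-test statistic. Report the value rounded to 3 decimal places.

SE = σ/√n = 4/√15 = 1.0328
z = (x̄−μ₀)/SE = (63.4−60)/1.0328 = 3.2920

test statistic = 3.292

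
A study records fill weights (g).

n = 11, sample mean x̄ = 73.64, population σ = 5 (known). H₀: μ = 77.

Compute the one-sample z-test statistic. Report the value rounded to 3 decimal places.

SE = σ/√n = 5/√11 = 1.5076
z = (x̄−μ₀)/SE = (73.64−77)/1.5076 = -2.2288

test statistic = -2.229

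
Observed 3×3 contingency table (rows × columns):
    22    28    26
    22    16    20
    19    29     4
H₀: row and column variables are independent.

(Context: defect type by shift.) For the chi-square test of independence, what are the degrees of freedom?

df = (r−1)(c−1) = (3−1)·(3−1) = 4

degrees of freedom = 4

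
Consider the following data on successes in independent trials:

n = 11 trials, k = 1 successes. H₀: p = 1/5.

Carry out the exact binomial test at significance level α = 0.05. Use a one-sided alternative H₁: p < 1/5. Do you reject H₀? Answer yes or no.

Exact binomial: n=11, k=1, p₀=1/5=0.2000
P(X≤1) from Σ C(n,i)·p₀^i·(1−p₀)^(n−i)
p-value (one-sided, H₁ less) = 0.32212
At α=0.05: p ≥ α → fail to reject H₀

reject H₀: no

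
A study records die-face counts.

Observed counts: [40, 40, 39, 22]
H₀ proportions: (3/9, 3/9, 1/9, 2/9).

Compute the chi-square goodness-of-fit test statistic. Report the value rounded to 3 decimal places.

n = 141; E_i = n·p_i = [47.00, 47.00, 15.67, 31.33]
χ² = (40−47.00)²/47.00 + (40−47.00)²/47.00 + (39−15.67)²/15.67 + (22−31.33)²/31.33 = 39.6170
df = 3

test statistic = 39.617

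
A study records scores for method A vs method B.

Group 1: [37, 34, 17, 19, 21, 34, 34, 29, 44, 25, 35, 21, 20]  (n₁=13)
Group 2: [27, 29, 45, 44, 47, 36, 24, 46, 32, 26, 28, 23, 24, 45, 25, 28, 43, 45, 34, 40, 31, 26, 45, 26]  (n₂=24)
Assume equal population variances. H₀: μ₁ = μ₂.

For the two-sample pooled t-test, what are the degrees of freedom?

df = n₁ + n₂ − 2 = 13 + 24 − 2 = 35

degrees of freedom = 35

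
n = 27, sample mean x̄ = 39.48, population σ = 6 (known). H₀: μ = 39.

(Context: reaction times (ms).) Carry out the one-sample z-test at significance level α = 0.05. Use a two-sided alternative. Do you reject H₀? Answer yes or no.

reject H₀: no

SE = σ/√n = 6/√27 = 1.1547
z = (x̄−μ₀)/SE = (39.48−39)/1.1547 = 0.4157
p-value (two-sided) = 0.67764
At α=0.05: p ≥ α → fail to reject H₀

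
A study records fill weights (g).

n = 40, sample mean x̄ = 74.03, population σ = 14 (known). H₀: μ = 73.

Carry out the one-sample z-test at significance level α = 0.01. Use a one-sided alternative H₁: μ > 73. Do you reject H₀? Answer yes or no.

reject H₀: no

SE = σ/√n = 14/√40 = 2.2136
z = (x̄−μ₀)/SE = (74.03−73)/2.2136 = 0.4653
p-value (one-sided, H₁ greater) = 0.32086
At α=0.01: p ≥ α → fail to reject H₀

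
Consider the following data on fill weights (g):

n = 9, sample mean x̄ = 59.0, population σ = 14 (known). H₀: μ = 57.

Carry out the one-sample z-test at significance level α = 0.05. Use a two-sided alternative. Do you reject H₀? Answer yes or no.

SE = σ/√n = 14/√9 = 4.6667
z = (x̄−μ₀)/SE = (59.0−57)/4.6667 = 0.4286
p-value (two-sided) = 0.66824
At α=0.05: p ≥ α → fail to reject H₀

reject H₀: no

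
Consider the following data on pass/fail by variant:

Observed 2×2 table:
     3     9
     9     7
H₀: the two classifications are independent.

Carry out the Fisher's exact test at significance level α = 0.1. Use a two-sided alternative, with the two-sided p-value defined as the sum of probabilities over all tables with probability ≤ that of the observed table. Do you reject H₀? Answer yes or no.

reject H₀: no

Margins: r₁=12, r₂=16, c₁=12, c₂=16, n=28
p_obs = C(12,3)·C(16,9)/C(28,12); sum pmf over tables with pmf ≤ p_obs
p-value (two-sided) = 0.13582
At α=0.1: p ≥ α → fail to reject H₀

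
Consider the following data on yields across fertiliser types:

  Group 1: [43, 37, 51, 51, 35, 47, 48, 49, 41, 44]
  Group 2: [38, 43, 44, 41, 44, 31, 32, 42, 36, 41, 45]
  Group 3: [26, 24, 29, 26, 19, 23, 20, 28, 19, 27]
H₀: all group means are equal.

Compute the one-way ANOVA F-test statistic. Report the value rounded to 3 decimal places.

test statistic = 50.025

Group means [44.60, 39.73, 24.10], grand mean 36.258
SSB = Σnᵢ(x̄ᵢ−x̄)² = 2306.454; SSW = ΣΣ(x−x̄ᵢ)² = 645.482
MSB = 2306.454/2 = 1153.2268; MSW = 645.482/28 = 23.0529
F = MSB/MSW = 50.0252
df = (2, 28)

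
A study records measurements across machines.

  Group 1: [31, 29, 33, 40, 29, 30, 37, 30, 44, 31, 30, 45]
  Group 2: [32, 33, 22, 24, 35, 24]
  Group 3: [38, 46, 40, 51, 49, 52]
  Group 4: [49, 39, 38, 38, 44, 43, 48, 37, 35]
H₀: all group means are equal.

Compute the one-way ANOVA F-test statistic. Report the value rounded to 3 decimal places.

test statistic = 12.733

Group means [34.08, 28.33, 46.00, 41.22], grand mean 37.152
SSB = Σnᵢ(x̄ᵢ−x̄)² = 1198.437; SSW = ΣΣ(x−x̄ᵢ)² = 909.806
MSB = 1198.437/3 = 399.4790; MSW = 909.806/29 = 31.3726
F = MSB/MSW = 12.7334
df = (3, 29)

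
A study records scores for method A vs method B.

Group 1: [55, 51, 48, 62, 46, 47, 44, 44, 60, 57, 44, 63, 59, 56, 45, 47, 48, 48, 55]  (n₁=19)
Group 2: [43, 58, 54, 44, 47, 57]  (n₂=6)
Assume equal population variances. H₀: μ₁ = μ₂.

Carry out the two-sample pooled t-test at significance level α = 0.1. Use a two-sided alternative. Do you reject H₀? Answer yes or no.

x̄₁=51.526, s₁=6.518, n₁=19
x̄₂=50.500, s₂=6.656, n₂=6
s_p² = [18·6.518² + 5·6.656²]/23 = 42.8799
SE = √(s_p²·(1/19+1/6)) = 3.0665
t = (51.526−50.500)/3.0665 = 0.3347
df = 23
p-value (two-sided) = 0.74090
At α=0.1: p ≥ α → fail to reject H₀

reject H₀: no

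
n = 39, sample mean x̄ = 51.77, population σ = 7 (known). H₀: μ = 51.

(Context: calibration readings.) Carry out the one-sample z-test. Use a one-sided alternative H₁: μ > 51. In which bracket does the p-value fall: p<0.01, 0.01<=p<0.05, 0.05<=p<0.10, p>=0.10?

SE = σ/√n = 7/√39 = 1.1209
z = (x̄−μ₀)/SE = (51.77−51)/1.1209 = 0.6869
p-value (one-sided, H₁ greater) = 0.24606
→ bracket: p>=0.10

p-value bracket: p>=0.10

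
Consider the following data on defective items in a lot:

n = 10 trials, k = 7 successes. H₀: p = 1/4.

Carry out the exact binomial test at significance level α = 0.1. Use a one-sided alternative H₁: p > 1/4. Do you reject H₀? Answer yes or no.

Exact binomial: n=10, k=7, p₀=1/4=0.2500
P(X≥7) from Σ C(n,i)·p₀^i·(1−p₀)^(n−i)
p-value (one-sided, H₁ greater) = 0.00351
At α=0.1: p < α → reject H₀

reject H₀: yes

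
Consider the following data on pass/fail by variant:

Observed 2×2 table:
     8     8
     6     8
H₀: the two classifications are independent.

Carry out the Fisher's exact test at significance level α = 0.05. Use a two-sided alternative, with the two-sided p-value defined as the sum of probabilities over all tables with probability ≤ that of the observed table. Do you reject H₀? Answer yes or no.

Margins: r₁=16, r₂=14, c₁=14, c₂=16, n=30
p_obs = C(16,8)·C(14,6)/C(30,14); sum pmf over tables with pmf ≤ p_obs
p-value (two-sided) = 0.73001
At α=0.05: p ≥ α → fail to reject H₀

reject H₀: no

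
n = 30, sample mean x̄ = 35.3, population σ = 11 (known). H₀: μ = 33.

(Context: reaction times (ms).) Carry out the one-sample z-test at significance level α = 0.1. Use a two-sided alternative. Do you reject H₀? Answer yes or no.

SE = σ/√n = 11/√30 = 2.0083
z = (x̄−μ₀)/SE = (35.3−33)/2.0083 = 1.1452
p-value (two-sided) = 0.25211
At α=0.1: p ≥ α → fail to reject H₀

reject H₀: no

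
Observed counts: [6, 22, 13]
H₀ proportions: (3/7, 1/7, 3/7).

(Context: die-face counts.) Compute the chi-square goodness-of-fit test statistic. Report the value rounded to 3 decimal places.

n = 41; E_i = n·p_i = [17.57, 5.86, 17.57]
χ² = (6−17.57)²/17.57 + (22−5.86)²/5.86 + (13−17.57)²/17.57 = 53.3008
df = 2

test statistic = 53.301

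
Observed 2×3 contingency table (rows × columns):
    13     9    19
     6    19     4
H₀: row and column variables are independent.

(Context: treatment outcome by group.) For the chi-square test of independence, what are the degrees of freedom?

degrees of freedom = 2

df = (r−1)(c−1) = (2−1)·(3−1) = 2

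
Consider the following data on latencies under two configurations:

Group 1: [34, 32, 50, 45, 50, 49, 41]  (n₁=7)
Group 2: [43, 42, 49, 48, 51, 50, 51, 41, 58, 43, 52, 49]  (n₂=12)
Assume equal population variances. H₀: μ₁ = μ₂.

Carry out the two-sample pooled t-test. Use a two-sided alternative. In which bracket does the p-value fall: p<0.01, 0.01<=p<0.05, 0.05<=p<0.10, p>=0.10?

x̄₁=43.000, s₁=7.572, n₁=7
x̄₂=48.083, s₂=4.999, n₂=12
s_p² = [6·7.572² + 11·4.999²]/17 = 36.4069
SE = √(s_p²·(1/7+1/12)) = 2.8696
t = (43.000−48.083)/2.8696 = -1.7714
df = 17
p-value (two-sided) = 0.09442
→ bracket: 0.05<=p<0.10

p-value bracket: 0.05<=p<0.10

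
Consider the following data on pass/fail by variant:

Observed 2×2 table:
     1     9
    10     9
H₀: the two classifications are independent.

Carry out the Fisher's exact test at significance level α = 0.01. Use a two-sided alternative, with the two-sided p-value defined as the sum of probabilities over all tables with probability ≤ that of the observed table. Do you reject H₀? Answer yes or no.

reject H₀: no

Margins: r₁=10, r₂=19, c₁=11, c₂=18, n=29
p_obs = C(10,1)·C(19,10)/C(29,11); sum pmf over tables with pmf ≤ p_obs
p-value (two-sided) = 0.04364
At α=0.01: p ≥ α → fail to reject H₀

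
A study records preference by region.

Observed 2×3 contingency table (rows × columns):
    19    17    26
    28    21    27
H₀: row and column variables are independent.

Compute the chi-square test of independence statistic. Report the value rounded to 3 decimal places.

Row totals [62, 76], col totals [47, 38, 53], n=138
χ² = (19−21.12)²/21.12 + (17−17.07)²/17.07 + (26−23.81)²/23.81 + (28−25.88)²/25.88 + (21−20.93)²/20.93 + (27−29.19)²/29.19 = 0.7508
df = 2

test statistic = 0.751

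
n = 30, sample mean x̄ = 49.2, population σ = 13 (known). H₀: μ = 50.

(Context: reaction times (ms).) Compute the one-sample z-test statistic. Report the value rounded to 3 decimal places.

test statistic = -0.337

SE = σ/√n = 13/√30 = 2.3735
z = (x̄−μ₀)/SE = (49.2−50)/2.3735 = -0.3371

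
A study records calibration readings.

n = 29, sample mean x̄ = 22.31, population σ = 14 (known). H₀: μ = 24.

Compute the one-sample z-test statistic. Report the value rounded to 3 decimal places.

test statistic = -0.650

SE = σ/√n = 14/√29 = 2.5997
z = (x̄−μ₀)/SE = (22.31−24)/2.5997 = -0.6501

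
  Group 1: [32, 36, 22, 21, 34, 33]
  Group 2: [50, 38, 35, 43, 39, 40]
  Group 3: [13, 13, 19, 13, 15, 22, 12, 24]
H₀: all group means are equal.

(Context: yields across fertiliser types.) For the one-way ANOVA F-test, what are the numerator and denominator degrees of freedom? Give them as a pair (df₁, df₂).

k = 3 groups, N = 20 total
df = (k−1, N−k) = (3−1, 20−3) = (2, 17)

degrees of freedom = [2, 17]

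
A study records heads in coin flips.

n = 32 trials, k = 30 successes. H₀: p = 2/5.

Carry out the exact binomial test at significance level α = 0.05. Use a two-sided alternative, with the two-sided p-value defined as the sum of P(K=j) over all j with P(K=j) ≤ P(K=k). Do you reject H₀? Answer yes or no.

Exact binomial: n=32, k=30, p₀=2/5=0.4000
P(X=j) = C(n,j)·p₀^j·(1−p₀)^(n−j); p = Σ P(X=j) over j with P(X=j) ≤ P(X=30)
p-value (two-sided) = 0.00000
At α=0.05: p < α → reject H₀

reject H₀: yes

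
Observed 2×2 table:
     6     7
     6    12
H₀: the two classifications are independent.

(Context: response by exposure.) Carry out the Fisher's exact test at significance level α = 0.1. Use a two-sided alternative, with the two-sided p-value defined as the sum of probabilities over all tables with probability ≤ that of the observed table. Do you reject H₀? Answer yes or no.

Margins: r₁=13, r₂=18, c₁=12, c₂=19, n=31
p_obs = C(13,6)·C(18,6)/C(31,12); sum pmf over tables with pmf ≤ p_obs
p-value (two-sided) = 0.70977
At α=0.1: p ≥ α → fail to reject H₀

reject H₀: no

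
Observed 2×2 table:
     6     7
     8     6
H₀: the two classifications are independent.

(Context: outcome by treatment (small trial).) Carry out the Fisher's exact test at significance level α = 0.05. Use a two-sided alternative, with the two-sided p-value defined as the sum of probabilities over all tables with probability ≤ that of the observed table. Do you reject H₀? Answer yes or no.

Margins: r₁=13, r₂=14, c₁=14, c₂=13, n=27
p_obs = C(13,6)·C(14,8)/C(27,14); sum pmf over tables with pmf ≤ p_obs
p-value (two-sided) = 0.70639
At α=0.05: p ≥ α → fail to reject H₀

reject H₀: no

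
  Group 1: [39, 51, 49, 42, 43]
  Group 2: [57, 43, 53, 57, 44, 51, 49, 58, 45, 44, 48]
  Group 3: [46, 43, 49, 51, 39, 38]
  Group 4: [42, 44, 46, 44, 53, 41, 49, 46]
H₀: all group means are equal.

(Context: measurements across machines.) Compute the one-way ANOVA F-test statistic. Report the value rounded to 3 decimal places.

Group means [44.80, 49.91, 44.33, 45.62], grand mean 46.800
SSB = Σnᵢ(x̄ᵢ−x̄)² = 173.883; SSW = ΣΣ(x−x̄ᵢ)² = 668.917
MSB = 173.883/3 = 57.9609; MSW = 668.917/26 = 25.7276
F = MSB/MSW = 2.2529
df = (3, 26)

test statistic = 2.253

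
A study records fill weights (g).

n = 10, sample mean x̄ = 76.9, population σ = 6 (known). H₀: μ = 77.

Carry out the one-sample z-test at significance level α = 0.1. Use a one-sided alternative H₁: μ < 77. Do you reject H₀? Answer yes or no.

reject H₀: no

SE = σ/√n = 6/√10 = 1.8974
z = (x̄−μ₀)/SE = (76.9−77)/1.8974 = -0.0527
p-value (one-sided, H₁ less) = 0.47898
At α=0.1: p ≥ α → fail to reject H₀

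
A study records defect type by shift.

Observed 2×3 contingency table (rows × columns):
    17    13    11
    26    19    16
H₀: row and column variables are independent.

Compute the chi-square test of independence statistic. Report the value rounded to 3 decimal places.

test statistic = 0.014

Row totals [41, 61], col totals [43, 32, 27], n=102
χ² = (17−17.28)²/17.28 + (13−12.86)²/12.86 + (11−10.85)²/10.85 + (26−25.72)²/25.72 + (19−19.14)²/19.14 + (16−16.15)²/16.15 = 0.0136
df = 2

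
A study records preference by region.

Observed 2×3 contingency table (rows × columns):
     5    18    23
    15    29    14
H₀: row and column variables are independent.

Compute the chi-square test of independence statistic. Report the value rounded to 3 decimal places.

Row totals [46, 58], col totals [20, 47, 37], n=104
χ² = (5−8.85)²/8.85 + (18−20.79)²/20.79 + (23−16.37)²/16.37 + (15−11.15)²/11.15 + (29−26.21)²/26.21 + (14−20.63)²/20.63 = 8.4921
df = 2

test statistic = 8.492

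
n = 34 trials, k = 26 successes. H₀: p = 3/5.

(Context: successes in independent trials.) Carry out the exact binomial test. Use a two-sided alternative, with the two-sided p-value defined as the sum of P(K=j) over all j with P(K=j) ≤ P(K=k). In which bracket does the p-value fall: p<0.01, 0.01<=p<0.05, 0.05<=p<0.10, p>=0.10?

Exact binomial: n=34, k=26, p₀=3/5=0.6000
P(X=j) = C(n,j)·p₀^j·(1−p₀)^(n−j); p = Σ P(X=j) over j with P(X=j) ≤ P(X=26)
p-value (two-sided) = 0.05453
→ bracket: 0.05<=p<0.10

p-value bracket: 0.05<=p<0.10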